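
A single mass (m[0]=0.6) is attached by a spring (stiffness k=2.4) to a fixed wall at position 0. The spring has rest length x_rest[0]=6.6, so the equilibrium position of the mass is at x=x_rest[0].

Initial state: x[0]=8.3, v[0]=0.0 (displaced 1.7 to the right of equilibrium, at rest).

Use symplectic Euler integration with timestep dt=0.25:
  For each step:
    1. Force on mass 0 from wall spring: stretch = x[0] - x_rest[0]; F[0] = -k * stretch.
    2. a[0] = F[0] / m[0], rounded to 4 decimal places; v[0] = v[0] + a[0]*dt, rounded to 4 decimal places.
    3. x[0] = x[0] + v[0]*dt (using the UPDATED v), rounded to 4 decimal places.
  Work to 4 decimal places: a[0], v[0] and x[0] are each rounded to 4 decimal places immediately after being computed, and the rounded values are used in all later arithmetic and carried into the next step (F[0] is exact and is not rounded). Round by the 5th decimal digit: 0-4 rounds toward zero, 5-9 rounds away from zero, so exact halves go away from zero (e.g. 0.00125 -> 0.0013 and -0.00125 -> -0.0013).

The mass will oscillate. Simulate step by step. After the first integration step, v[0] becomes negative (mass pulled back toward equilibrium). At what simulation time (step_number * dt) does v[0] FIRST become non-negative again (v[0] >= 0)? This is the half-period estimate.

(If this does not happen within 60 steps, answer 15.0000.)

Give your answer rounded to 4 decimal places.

Answer: 1.7500

Derivation:
Step 0: x=[8.3000] v=[0.0000]
Step 1: x=[7.8750] v=[-1.7000]
Step 2: x=[7.1313] v=[-2.9750]
Step 3: x=[6.2547] v=[-3.5063]
Step 4: x=[5.4645] v=[-3.1610]
Step 5: x=[4.9581] v=[-2.0255]
Step 6: x=[4.8622] v=[-0.3836]
Step 7: x=[5.2008] v=[1.3542]
First v>=0 after going negative at step 7, time=1.7500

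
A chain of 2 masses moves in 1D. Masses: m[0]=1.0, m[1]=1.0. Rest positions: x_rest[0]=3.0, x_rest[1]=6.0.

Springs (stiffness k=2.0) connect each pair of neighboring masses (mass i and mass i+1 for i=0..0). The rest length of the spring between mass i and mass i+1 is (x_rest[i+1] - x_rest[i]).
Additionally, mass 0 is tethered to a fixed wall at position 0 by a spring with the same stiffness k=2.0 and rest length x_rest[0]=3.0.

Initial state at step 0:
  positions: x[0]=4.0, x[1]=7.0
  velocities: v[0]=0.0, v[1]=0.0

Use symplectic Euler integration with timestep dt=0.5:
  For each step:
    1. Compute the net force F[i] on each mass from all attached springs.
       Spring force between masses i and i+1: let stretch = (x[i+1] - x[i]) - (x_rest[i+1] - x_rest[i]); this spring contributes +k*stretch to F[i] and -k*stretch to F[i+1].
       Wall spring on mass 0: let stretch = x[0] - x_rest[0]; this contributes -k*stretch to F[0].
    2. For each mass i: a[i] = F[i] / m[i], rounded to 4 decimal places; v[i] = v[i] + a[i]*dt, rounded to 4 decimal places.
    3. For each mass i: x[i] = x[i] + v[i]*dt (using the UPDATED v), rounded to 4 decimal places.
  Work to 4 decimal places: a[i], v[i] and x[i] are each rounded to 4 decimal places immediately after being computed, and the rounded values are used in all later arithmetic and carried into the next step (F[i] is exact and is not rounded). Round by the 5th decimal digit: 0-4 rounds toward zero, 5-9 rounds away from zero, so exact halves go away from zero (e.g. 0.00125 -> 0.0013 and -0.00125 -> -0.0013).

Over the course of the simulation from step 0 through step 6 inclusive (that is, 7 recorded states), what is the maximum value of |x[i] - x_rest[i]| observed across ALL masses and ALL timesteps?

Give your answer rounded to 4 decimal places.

Step 0: x=[4.0000 7.0000] v=[0.0000 0.0000]
Step 1: x=[3.5000 7.0000] v=[-1.0000 0.0000]
Step 2: x=[3.0000 6.7500] v=[-1.0000 -0.5000]
Step 3: x=[2.8750 6.1250] v=[-0.2500 -1.2500]
Step 4: x=[2.9375 5.3750] v=[0.1250 -1.5000]
Step 5: x=[2.7500 4.9063] v=[-0.3750 -0.9375]
Step 6: x=[2.2657 4.8594] v=[-0.9687 -0.0938]
Max displacement = 1.1406

Answer: 1.1406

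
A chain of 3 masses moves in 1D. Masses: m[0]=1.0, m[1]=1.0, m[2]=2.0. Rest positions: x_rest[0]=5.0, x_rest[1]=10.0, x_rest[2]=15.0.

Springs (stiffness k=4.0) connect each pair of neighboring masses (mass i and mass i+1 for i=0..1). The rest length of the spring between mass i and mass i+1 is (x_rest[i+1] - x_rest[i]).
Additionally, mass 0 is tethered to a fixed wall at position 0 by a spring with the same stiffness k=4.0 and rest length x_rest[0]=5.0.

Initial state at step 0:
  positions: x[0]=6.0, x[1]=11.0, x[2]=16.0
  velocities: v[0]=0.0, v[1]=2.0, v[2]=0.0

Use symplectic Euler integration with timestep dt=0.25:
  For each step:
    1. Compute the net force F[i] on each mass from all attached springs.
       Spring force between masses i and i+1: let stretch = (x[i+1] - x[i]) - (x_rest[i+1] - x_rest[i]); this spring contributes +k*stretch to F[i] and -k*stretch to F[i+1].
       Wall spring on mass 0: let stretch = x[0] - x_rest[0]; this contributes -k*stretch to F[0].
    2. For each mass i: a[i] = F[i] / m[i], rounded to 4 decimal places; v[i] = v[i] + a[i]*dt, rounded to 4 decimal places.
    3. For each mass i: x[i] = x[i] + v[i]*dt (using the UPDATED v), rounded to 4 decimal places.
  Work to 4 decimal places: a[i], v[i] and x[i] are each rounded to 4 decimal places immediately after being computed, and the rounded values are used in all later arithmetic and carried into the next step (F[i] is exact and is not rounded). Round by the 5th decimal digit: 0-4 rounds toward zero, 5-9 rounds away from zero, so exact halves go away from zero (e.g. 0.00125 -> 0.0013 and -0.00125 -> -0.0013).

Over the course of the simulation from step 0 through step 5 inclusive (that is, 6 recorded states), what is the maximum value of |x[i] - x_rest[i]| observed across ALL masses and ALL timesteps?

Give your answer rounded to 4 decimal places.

Answer: 1.6875

Derivation:
Step 0: x=[6.0000 11.0000 16.0000] v=[0.0000 2.0000 0.0000]
Step 1: x=[5.7500 11.5000 16.0000] v=[-1.0000 2.0000 0.0000]
Step 2: x=[5.5000 11.6875 16.0625] v=[-1.0000 0.7500 0.2500]
Step 3: x=[5.4219 11.4219 16.2031] v=[-0.3125 -1.0625 0.5625]
Step 4: x=[5.4883 10.8516 16.3711] v=[0.2656 -2.2813 0.6719]
Step 5: x=[5.5235 10.3203 16.4742] v=[0.1406 -2.1251 0.4122]
Max displacement = 1.6875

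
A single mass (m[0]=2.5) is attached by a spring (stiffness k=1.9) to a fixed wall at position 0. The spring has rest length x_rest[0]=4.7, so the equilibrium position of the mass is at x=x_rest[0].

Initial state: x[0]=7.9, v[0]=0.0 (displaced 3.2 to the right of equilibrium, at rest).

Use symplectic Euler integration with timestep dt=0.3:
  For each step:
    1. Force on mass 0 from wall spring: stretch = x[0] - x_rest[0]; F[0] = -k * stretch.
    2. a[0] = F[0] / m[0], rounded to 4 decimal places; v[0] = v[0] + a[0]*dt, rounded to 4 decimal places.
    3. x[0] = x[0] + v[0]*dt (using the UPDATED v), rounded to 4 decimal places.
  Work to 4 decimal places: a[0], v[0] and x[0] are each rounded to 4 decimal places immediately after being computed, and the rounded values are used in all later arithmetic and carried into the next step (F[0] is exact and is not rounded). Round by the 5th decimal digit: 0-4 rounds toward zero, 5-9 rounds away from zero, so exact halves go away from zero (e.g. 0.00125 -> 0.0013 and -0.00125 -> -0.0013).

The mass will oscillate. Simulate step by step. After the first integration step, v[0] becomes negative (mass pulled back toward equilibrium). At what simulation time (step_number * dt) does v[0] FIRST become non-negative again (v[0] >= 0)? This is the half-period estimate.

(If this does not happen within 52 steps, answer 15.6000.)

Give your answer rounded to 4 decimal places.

Step 0: x=[7.9000] v=[0.0000]
Step 1: x=[7.6811] v=[-0.7296]
Step 2: x=[7.2583] v=[-1.4093]
Step 3: x=[6.6605] v=[-1.9926]
Step 4: x=[5.9286] v=[-2.4396]
Step 5: x=[5.1127] v=[-2.7197]
Step 6: x=[4.2686] v=[-2.8138]
Step 7: x=[3.4540] v=[-2.7154]
Step 8: x=[2.7246] v=[-2.4313]
Step 9: x=[2.1303] v=[-1.9809]
Step 10: x=[1.7118] v=[-1.3950]
Step 11: x=[1.4977] v=[-0.7137]
Step 12: x=[1.5026] v=[0.0164]
First v>=0 after going negative at step 12, time=3.6000

Answer: 3.6000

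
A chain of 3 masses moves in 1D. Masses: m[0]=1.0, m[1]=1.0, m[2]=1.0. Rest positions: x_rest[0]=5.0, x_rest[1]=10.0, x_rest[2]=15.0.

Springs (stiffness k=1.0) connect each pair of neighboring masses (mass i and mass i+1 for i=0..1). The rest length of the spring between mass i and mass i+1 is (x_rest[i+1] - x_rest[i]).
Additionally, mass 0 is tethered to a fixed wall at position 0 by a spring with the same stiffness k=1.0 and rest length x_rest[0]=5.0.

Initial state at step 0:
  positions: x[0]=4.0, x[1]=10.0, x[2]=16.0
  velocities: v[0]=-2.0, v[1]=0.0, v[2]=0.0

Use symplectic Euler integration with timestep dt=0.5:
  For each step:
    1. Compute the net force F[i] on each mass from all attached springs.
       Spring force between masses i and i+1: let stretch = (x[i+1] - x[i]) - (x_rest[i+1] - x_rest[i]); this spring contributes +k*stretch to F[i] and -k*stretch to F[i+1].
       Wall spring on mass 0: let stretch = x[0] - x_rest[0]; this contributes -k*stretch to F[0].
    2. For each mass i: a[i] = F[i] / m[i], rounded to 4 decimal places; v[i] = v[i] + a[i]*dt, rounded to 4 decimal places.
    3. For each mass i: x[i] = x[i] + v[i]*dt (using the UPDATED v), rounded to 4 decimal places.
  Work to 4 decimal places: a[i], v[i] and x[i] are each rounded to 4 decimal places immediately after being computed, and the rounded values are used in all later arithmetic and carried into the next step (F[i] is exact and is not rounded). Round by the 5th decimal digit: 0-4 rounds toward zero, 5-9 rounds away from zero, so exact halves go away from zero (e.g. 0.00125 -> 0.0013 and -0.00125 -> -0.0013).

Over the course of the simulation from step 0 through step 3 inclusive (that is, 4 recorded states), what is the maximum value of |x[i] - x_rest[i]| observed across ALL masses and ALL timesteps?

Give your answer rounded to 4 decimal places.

Answer: 1.5000

Derivation:
Step 0: x=[4.0000 10.0000 16.0000] v=[-2.0000 0.0000 0.0000]
Step 1: x=[3.5000 10.0000 15.7500] v=[-1.0000 0.0000 -0.5000]
Step 2: x=[3.7500 9.8125 15.3125] v=[0.5000 -0.3750 -0.8750]
Step 3: x=[4.5782 9.4844 14.7500] v=[1.6563 -0.6563 -1.1250]
Max displacement = 1.5000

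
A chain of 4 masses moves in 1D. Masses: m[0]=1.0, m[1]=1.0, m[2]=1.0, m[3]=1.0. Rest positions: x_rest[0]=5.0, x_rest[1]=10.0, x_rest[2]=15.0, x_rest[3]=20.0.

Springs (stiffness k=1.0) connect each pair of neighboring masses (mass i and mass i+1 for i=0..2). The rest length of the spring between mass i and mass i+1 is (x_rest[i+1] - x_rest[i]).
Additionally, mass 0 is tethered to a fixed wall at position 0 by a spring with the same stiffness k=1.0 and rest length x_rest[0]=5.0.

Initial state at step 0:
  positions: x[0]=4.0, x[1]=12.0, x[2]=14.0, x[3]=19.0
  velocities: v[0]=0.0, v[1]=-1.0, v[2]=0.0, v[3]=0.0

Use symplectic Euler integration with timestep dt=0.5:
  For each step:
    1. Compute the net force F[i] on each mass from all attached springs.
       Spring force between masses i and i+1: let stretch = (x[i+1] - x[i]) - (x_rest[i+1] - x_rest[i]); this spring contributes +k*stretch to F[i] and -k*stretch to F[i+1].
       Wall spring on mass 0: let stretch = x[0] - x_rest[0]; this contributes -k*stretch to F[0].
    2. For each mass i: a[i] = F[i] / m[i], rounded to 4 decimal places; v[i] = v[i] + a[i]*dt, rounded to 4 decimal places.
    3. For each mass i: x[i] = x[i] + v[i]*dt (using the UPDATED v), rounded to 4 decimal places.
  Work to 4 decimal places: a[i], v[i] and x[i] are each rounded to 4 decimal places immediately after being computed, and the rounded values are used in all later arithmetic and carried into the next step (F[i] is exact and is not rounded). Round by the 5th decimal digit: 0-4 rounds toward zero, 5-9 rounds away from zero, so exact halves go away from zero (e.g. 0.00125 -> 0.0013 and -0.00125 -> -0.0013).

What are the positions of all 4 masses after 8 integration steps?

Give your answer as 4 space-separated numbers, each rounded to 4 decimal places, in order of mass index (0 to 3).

Answer: 4.6909 8.7123 15.6554 18.4298

Derivation:
Step 0: x=[4.0000 12.0000 14.0000 19.0000] v=[0.0000 -1.0000 0.0000 0.0000]
Step 1: x=[5.0000 10.0000 14.7500 19.0000] v=[2.0000 -4.0000 1.5000 0.0000]
Step 2: x=[6.0000 7.9375 15.3750 19.1875] v=[2.0000 -4.1250 1.2500 0.3750]
Step 3: x=[5.9844 7.2500 15.0938 19.6719] v=[-0.0313 -1.3750 -0.5625 0.9688]
Step 4: x=[4.7891 8.2071 13.9961 20.2618] v=[-2.3907 1.9141 -2.1954 1.1798]
Step 5: x=[3.2510 9.7569 13.0176 20.5353] v=[-3.0763 3.0996 -1.9571 0.5470]
Step 6: x=[2.5266 10.4954 13.1033 20.1794] v=[-1.4489 1.4770 0.1714 -0.7119]
Step 7: x=[3.1627 9.8937 14.3061 19.3044] v=[1.2722 -1.2035 2.4055 -1.7500]
Step 8: x=[4.6909 8.7123 15.6554 18.4298] v=[3.0564 -2.3628 2.6985 -1.7492]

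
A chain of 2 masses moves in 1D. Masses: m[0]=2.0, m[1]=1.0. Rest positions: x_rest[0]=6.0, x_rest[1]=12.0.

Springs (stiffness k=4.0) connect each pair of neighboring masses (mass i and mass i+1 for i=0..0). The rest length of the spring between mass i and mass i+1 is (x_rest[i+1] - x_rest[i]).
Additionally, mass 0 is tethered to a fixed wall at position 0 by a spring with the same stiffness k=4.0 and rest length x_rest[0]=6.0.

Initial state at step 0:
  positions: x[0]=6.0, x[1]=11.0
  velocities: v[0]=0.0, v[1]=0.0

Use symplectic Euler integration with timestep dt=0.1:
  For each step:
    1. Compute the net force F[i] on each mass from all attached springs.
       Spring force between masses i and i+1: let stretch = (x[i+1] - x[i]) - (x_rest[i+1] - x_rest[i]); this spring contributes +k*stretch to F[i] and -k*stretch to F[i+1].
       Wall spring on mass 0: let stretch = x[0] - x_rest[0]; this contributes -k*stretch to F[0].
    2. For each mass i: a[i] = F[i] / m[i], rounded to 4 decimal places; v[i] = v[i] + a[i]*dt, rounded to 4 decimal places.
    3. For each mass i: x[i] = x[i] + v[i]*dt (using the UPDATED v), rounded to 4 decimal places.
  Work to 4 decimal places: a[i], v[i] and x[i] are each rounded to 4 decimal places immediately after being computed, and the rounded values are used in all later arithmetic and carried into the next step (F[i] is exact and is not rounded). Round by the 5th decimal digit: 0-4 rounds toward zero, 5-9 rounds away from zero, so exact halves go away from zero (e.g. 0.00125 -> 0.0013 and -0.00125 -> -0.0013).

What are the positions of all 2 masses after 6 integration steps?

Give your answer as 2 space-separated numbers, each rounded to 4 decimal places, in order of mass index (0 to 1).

Step 0: x=[6.0000 11.0000] v=[0.0000 0.0000]
Step 1: x=[5.9800 11.0400] v=[-0.2000 0.4000]
Step 2: x=[5.9416 11.1176] v=[-0.3840 0.7760]
Step 3: x=[5.8879 11.2282] v=[-0.5371 1.1056]
Step 4: x=[5.8232 11.3652] v=[-0.6466 1.3695]
Step 5: x=[5.7529 11.5205] v=[-0.7028 1.5527]
Step 6: x=[5.6829 11.6851] v=[-0.6999 1.6457]

Answer: 5.6829 11.6851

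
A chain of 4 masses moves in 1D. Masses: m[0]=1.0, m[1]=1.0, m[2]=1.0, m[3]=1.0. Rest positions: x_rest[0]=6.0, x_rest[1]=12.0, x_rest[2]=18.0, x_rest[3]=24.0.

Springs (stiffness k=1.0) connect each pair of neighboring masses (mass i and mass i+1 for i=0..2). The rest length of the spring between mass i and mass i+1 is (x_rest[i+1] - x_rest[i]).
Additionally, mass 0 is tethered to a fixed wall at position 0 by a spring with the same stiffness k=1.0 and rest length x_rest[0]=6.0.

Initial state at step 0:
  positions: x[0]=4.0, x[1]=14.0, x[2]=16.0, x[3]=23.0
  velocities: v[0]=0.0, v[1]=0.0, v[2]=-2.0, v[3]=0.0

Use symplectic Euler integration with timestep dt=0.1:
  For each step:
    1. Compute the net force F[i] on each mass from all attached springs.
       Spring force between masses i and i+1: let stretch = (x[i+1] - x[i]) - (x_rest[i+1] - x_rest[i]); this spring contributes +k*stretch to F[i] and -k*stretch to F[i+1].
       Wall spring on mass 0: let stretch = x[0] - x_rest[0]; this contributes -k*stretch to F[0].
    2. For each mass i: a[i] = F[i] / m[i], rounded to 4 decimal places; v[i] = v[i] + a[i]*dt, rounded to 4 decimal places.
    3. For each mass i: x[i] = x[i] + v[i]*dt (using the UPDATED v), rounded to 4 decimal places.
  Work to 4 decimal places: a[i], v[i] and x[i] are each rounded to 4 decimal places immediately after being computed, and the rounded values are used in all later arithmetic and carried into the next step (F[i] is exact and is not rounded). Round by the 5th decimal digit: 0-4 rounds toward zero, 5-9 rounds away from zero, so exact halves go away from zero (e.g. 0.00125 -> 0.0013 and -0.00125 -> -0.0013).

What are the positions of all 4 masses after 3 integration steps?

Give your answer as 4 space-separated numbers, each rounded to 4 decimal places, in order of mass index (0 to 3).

Answer: 4.3501 13.5255 15.7065 22.9350

Derivation:
Step 0: x=[4.0000 14.0000 16.0000 23.0000] v=[0.0000 0.0000 -2.0000 0.0000]
Step 1: x=[4.0600 13.9200 15.8500 22.9900] v=[0.6000 -0.8000 -1.5000 -0.1000]
Step 2: x=[4.1780 13.7607 15.7521 22.9686] v=[1.1800 -1.5930 -0.9790 -0.2140]
Step 3: x=[4.3501 13.5255 15.7065 22.9350] v=[1.7205 -2.3521 -0.4565 -0.3357]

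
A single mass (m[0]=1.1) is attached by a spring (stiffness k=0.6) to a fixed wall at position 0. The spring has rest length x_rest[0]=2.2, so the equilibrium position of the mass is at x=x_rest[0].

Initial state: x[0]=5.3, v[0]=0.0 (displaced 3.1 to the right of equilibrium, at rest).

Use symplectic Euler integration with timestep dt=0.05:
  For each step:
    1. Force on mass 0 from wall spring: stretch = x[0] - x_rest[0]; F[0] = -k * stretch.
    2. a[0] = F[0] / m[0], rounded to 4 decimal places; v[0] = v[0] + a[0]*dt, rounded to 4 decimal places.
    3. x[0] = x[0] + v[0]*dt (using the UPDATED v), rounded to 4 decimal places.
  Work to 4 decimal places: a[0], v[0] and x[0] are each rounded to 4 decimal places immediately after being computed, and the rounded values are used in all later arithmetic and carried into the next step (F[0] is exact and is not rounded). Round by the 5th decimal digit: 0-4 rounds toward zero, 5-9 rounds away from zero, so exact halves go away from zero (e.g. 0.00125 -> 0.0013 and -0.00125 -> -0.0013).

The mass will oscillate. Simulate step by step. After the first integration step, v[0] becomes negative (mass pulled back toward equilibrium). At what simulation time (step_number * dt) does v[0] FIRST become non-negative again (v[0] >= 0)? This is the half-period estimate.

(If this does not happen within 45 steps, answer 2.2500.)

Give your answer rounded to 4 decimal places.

Answer: 2.2500

Derivation:
Step 0: x=[5.3000] v=[0.0000]
Step 1: x=[5.2958] v=[-0.0845]
Step 2: x=[5.2874] v=[-0.1689]
Step 3: x=[5.2747] v=[-0.2531]
Step 4: x=[5.2579] v=[-0.3370]
Step 5: x=[5.2369] v=[-0.4204]
Step 6: x=[5.2117] v=[-0.5032]
Step 7: x=[5.1824] v=[-0.5853]
Step 8: x=[5.1491] v=[-0.6666]
Step 9: x=[5.1118] v=[-0.7470]
Step 10: x=[5.0705] v=[-0.8264]
Step 11: x=[5.0253] v=[-0.9047]
Step 12: x=[4.9762] v=[-0.9818]
Step 13: x=[4.9233] v=[-1.0575]
Step 14: x=[4.8667] v=[-1.1318]
Step 15: x=[4.8065] v=[-1.2045]
Step 16: x=[4.7427] v=[-1.2756]
Step 17: x=[4.6755] v=[-1.3449]
Step 18: x=[4.6049] v=[-1.4124]
Step 19: x=[4.5310] v=[-1.4780]
Step 20: x=[4.4539] v=[-1.5416]
Step 21: x=[4.3737] v=[-1.6031]
Step 22: x=[4.2906] v=[-1.6624]
Step 23: x=[4.2046] v=[-1.7194]
Step 24: x=[4.1159] v=[-1.7741]
Step 25: x=[4.0246] v=[-1.8264]
Step 26: x=[3.9308] v=[-1.8762]
Step 27: x=[3.8346] v=[-1.9234]
Step 28: x=[3.7362] v=[-1.9680]
Step 29: x=[3.6357] v=[-2.0099]
Step 30: x=[3.5332] v=[-2.0491]
Step 31: x=[3.4289] v=[-2.0855]
Step 32: x=[3.3230] v=[-2.1190]
Step 33: x=[3.2155] v=[-2.1496]
Step 34: x=[3.1066] v=[-2.1773]
Step 35: x=[2.9965] v=[-2.2020]
Step 36: x=[2.8853] v=[-2.2237]
Step 37: x=[2.7732] v=[-2.2424]
Step 38: x=[2.6603] v=[-2.2580]
Step 39: x=[2.5468] v=[-2.2706]
Step 40: x=[2.4328] v=[-2.2801]
Step 41: x=[2.3185] v=[-2.2865]
Step 42: x=[2.2040] v=[-2.2897]
Step 43: x=[2.0895] v=[-2.2898]
Step 44: x=[1.9752] v=[-2.2868]
Step 45: x=[1.8612] v=[-2.2807]
v[0] did not become non-negative within 45 steps; using fallback time=2.2500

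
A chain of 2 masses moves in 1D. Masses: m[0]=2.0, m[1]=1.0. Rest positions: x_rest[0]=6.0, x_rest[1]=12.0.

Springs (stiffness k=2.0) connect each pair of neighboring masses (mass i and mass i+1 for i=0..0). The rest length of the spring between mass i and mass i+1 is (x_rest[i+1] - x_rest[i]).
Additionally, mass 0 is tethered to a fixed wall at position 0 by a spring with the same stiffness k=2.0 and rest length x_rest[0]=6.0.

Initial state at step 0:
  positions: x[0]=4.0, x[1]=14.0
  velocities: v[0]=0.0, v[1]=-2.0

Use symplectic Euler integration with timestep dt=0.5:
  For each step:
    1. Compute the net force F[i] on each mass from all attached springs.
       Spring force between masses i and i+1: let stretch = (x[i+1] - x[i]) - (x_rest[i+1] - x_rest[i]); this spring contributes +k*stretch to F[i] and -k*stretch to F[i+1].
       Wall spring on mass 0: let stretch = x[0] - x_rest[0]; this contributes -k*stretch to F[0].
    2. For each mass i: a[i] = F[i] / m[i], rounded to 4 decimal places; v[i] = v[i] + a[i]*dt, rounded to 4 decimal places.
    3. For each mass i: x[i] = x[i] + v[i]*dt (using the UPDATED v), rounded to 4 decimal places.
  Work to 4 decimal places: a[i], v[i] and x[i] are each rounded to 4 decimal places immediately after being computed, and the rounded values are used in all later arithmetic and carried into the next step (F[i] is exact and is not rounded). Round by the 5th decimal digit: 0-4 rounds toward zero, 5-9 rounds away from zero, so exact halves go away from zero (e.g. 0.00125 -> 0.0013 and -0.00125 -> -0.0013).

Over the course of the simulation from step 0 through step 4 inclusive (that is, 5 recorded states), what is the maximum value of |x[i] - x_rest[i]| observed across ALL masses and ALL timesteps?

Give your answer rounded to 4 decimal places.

Step 0: x=[4.0000 14.0000] v=[0.0000 -2.0000]
Step 1: x=[5.5000 11.0000] v=[3.0000 -6.0000]
Step 2: x=[7.0000 8.2500] v=[3.0000 -5.5000]
Step 3: x=[7.0625 7.8750] v=[0.1250 -0.7500]
Step 4: x=[5.5625 10.0938] v=[-3.0000 4.4375]
Max displacement = 4.1250

Answer: 4.1250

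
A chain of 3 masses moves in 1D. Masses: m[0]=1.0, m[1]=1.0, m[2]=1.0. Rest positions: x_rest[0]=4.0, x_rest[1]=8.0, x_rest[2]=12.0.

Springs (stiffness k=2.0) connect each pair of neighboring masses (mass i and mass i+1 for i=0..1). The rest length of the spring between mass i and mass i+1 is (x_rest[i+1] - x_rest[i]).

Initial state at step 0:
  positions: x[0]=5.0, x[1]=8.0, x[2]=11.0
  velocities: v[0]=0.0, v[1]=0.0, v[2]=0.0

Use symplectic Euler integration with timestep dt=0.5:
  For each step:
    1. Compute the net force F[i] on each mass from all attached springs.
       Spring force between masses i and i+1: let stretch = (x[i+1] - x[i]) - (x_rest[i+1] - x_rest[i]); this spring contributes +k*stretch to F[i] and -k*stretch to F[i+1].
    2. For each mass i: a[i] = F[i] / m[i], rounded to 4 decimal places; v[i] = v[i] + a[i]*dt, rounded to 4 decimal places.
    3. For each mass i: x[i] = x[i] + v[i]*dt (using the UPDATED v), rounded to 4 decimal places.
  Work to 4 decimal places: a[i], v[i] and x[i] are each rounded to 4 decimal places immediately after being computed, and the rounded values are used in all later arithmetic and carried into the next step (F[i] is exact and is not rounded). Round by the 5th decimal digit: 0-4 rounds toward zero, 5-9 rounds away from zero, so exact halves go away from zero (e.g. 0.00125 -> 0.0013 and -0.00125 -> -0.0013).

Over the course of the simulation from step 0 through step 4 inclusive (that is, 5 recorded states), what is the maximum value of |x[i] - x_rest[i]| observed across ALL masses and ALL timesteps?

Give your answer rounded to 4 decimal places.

Step 0: x=[5.0000 8.0000 11.0000] v=[0.0000 0.0000 0.0000]
Step 1: x=[4.5000 8.0000 11.5000] v=[-1.0000 0.0000 1.0000]
Step 2: x=[3.7500 8.0000 12.2500] v=[-1.5000 0.0000 1.5000]
Step 3: x=[3.1250 8.0000 12.8750] v=[-1.2500 0.0000 1.2500]
Step 4: x=[2.9375 8.0000 13.0625] v=[-0.3750 0.0000 0.3750]
Max displacement = 1.0625

Answer: 1.0625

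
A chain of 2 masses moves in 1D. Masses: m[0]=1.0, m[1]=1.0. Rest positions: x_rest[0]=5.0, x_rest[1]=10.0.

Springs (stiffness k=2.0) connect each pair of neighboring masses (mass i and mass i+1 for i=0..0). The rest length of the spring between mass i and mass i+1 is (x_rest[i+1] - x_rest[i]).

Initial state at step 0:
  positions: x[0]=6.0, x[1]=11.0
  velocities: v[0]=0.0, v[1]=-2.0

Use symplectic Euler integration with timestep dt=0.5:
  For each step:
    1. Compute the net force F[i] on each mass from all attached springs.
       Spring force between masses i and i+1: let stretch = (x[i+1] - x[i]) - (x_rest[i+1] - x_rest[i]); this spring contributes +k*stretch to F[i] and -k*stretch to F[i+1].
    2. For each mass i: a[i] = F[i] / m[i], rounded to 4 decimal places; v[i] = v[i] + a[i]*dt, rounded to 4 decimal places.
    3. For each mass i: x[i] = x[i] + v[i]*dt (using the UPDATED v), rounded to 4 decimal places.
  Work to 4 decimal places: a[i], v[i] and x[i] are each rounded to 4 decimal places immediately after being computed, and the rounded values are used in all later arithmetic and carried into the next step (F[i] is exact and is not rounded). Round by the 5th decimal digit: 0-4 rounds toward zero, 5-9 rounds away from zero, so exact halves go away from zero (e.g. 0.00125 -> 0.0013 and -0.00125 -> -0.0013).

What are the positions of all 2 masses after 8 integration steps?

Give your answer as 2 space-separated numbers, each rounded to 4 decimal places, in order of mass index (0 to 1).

Step 0: x=[6.0000 11.0000] v=[0.0000 -2.0000]
Step 1: x=[6.0000 10.0000] v=[0.0000 -2.0000]
Step 2: x=[5.5000 9.5000] v=[-1.0000 -1.0000]
Step 3: x=[4.5000 9.5000] v=[-2.0000 0.0000]
Step 4: x=[3.5000 9.5000] v=[-2.0000 0.0000]
Step 5: x=[3.0000 9.0000] v=[-1.0000 -1.0000]
Step 6: x=[3.0000 8.0000] v=[0.0000 -2.0000]
Step 7: x=[3.0000 7.0000] v=[0.0000 -2.0000]
Step 8: x=[2.5000 6.5000] v=[-1.0000 -1.0000]

Answer: 2.5000 6.5000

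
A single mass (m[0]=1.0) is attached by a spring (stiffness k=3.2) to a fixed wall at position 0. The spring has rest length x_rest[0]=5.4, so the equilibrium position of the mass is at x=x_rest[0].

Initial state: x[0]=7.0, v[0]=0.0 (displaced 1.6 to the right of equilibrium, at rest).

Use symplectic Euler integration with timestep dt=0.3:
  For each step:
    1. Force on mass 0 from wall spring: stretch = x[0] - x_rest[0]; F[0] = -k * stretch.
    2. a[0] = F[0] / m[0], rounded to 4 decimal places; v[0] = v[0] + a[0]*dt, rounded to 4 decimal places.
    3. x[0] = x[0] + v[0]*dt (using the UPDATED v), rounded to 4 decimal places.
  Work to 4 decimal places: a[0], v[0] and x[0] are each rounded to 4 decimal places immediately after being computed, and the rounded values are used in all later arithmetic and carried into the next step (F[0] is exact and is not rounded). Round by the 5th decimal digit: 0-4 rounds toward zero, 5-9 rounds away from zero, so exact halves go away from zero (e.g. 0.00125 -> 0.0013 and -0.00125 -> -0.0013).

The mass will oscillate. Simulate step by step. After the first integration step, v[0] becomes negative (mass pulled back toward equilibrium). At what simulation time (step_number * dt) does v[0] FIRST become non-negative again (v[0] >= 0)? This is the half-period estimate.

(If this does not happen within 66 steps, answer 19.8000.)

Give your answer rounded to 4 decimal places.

Answer: 1.8000

Derivation:
Step 0: x=[7.0000] v=[0.0000]
Step 1: x=[6.5392] v=[-1.5360]
Step 2: x=[5.7503] v=[-2.6296]
Step 3: x=[4.8605] v=[-2.9659]
Step 4: x=[4.1261] v=[-2.4480]
Step 5: x=[3.7586] v=[-1.2251]
Step 6: x=[3.8638] v=[0.3507]
First v>=0 after going negative at step 6, time=1.8000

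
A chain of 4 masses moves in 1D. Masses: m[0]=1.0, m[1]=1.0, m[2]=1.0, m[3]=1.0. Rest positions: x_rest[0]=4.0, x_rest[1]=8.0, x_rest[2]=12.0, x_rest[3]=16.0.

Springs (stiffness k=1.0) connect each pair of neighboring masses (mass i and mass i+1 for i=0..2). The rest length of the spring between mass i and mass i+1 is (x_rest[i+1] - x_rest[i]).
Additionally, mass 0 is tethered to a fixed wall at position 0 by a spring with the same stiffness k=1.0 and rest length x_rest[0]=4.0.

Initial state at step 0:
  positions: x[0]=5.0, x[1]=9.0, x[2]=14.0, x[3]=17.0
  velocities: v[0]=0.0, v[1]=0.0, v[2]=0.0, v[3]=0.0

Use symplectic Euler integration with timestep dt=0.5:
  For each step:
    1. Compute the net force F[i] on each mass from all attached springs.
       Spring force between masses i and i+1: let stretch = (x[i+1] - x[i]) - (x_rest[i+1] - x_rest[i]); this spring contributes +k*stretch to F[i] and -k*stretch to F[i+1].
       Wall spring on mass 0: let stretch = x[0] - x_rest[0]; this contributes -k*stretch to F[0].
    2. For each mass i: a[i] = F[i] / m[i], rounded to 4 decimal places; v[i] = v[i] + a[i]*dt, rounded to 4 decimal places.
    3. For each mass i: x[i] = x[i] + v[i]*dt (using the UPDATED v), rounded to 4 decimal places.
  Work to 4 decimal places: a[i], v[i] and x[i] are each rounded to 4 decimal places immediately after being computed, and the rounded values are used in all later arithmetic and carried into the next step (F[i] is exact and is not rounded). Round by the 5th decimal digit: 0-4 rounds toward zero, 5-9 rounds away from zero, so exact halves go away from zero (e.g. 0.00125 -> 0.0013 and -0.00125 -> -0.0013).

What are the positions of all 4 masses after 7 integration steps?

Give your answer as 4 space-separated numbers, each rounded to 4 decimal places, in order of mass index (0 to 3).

Answer: 3.8464 7.8166 12.7754 16.4860

Derivation:
Step 0: x=[5.0000 9.0000 14.0000 17.0000] v=[0.0000 0.0000 0.0000 0.0000]
Step 1: x=[4.7500 9.2500 13.5000 17.2500] v=[-0.5000 0.5000 -1.0000 0.5000]
Step 2: x=[4.4375 9.4375 12.8750 17.5625] v=[-0.6250 0.3750 -1.2500 0.6250]
Step 3: x=[4.2656 9.2344 12.5625 17.7032] v=[-0.3438 -0.4063 -0.6250 0.2813]
Step 4: x=[4.2695 8.6211 12.7032 17.5587] v=[0.0078 -1.2267 0.2813 -0.2891]
Step 5: x=[4.2940 7.9404 13.0372 17.2003] v=[0.0489 -1.3615 0.6680 -0.7169]
Step 6: x=[4.1566 7.6223 13.1378 16.8011] v=[-0.2749 -0.6363 0.2012 -0.7985]
Step 7: x=[3.8464 7.8166 12.7754 16.4860] v=[-0.6204 0.3886 -0.7249 -0.6302]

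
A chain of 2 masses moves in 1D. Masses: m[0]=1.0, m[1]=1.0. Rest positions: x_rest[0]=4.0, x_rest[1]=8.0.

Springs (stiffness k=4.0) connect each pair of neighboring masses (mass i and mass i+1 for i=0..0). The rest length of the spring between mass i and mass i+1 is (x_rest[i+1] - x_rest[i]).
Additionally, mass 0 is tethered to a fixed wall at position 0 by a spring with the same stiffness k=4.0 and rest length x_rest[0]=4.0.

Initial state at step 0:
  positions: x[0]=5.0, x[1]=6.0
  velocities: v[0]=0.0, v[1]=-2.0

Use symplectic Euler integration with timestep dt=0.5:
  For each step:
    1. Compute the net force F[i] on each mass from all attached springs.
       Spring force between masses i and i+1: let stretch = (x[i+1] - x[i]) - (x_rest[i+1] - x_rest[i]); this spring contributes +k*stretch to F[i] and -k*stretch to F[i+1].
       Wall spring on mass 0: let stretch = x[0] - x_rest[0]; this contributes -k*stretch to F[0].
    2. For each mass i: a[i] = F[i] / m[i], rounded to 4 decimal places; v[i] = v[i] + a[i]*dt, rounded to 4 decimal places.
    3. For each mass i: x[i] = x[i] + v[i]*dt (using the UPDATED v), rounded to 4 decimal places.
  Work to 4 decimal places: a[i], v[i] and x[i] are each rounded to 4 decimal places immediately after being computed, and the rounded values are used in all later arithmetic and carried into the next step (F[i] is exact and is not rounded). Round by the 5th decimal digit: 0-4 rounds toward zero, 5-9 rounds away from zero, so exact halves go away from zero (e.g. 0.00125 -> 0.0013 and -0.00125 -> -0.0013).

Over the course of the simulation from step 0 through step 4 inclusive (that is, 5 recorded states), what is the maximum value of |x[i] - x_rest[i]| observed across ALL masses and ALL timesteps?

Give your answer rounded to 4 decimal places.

Answer: 3.0000

Derivation:
Step 0: x=[5.0000 6.0000] v=[0.0000 -2.0000]
Step 1: x=[1.0000 8.0000] v=[-8.0000 4.0000]
Step 2: x=[3.0000 7.0000] v=[4.0000 -2.0000]
Step 3: x=[6.0000 6.0000] v=[6.0000 -2.0000]
Step 4: x=[3.0000 9.0000] v=[-6.0000 6.0000]
Max displacement = 3.0000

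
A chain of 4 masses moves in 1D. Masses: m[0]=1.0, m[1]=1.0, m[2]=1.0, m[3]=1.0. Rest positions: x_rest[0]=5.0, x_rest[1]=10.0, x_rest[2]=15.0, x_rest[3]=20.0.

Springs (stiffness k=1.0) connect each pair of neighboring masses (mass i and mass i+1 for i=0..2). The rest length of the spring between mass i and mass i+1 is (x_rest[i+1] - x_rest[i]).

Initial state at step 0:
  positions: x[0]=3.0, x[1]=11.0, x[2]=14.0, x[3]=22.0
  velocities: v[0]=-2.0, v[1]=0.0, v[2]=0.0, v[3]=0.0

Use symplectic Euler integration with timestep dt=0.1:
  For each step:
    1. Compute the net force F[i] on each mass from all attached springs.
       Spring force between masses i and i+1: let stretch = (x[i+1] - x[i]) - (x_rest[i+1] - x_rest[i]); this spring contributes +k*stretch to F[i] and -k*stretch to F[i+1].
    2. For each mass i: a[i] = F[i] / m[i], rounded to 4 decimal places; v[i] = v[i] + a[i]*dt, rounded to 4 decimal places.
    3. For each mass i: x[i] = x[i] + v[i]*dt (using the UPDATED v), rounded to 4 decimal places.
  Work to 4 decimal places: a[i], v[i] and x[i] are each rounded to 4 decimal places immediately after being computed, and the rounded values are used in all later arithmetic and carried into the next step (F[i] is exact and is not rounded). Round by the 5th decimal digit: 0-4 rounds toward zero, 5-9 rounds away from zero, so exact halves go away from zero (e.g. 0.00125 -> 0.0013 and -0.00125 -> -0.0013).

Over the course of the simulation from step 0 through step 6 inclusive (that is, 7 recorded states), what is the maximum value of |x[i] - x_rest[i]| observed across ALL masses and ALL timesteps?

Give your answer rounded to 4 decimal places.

Answer: 2.5559

Derivation:
Step 0: x=[3.0000 11.0000 14.0000 22.0000] v=[-2.0000 0.0000 0.0000 0.0000]
Step 1: x=[2.8300 10.9500 14.0500 21.9700] v=[-1.7000 -0.5000 0.5000 -0.3000]
Step 2: x=[2.6912 10.8498 14.1482 21.9108] v=[-1.3880 -1.0020 0.9820 -0.5920]
Step 3: x=[2.5840 10.7010 14.2910 21.8240] v=[-1.0721 -1.4880 1.4284 -0.8683]
Step 4: x=[2.5080 10.5069 14.4733 21.7118] v=[-0.7604 -1.9407 1.8227 -1.1216]
Step 5: x=[2.4620 10.2725 14.6883 21.5773] v=[-0.4605 -2.3440 2.1499 -1.3455]
Step 6: x=[2.4441 10.0042 14.9280 21.4239] v=[-0.1795 -2.6835 2.3972 -1.5344]
Max displacement = 2.5559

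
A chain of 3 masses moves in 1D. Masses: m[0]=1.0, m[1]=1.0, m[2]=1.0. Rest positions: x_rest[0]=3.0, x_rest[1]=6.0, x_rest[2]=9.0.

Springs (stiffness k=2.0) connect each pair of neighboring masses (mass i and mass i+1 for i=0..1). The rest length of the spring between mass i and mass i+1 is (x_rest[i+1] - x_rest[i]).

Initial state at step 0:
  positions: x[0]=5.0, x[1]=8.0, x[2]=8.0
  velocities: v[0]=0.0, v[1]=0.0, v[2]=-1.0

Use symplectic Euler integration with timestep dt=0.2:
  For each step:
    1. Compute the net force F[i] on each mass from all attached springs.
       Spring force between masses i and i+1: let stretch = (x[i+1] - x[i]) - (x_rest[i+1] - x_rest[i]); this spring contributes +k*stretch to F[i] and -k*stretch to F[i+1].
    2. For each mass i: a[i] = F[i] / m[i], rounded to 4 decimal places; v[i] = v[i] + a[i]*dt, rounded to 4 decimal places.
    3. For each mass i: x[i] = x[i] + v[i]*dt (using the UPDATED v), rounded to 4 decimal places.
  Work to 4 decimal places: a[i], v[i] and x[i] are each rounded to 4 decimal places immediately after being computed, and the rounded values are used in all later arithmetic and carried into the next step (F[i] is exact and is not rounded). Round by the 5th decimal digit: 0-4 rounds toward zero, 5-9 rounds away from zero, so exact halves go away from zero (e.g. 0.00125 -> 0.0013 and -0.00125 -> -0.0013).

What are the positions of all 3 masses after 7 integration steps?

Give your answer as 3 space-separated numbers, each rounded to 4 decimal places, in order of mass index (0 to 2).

Step 0: x=[5.0000 8.0000 8.0000] v=[0.0000 0.0000 -1.0000]
Step 1: x=[5.0000 7.7600 8.0400] v=[0.0000 -1.2000 0.2000]
Step 2: x=[4.9808 7.3216 8.2976] v=[-0.0960 -2.1920 1.2880]
Step 3: x=[4.9089 6.7740 8.7171] v=[-0.3597 -2.7379 2.0976]
Step 4: x=[4.7462 6.2327 9.2212] v=[-0.8137 -2.7067 2.5204]
Step 5: x=[4.4624 5.8115 9.7262] v=[-1.4191 -2.1059 2.5250]
Step 6: x=[4.0465 5.5956 10.1580] v=[-2.0795 -1.0797 2.1591]
Step 7: x=[3.5145 5.6207 10.4648] v=[-2.6599 0.1256 1.5341]

Answer: 3.5145 5.6207 10.4648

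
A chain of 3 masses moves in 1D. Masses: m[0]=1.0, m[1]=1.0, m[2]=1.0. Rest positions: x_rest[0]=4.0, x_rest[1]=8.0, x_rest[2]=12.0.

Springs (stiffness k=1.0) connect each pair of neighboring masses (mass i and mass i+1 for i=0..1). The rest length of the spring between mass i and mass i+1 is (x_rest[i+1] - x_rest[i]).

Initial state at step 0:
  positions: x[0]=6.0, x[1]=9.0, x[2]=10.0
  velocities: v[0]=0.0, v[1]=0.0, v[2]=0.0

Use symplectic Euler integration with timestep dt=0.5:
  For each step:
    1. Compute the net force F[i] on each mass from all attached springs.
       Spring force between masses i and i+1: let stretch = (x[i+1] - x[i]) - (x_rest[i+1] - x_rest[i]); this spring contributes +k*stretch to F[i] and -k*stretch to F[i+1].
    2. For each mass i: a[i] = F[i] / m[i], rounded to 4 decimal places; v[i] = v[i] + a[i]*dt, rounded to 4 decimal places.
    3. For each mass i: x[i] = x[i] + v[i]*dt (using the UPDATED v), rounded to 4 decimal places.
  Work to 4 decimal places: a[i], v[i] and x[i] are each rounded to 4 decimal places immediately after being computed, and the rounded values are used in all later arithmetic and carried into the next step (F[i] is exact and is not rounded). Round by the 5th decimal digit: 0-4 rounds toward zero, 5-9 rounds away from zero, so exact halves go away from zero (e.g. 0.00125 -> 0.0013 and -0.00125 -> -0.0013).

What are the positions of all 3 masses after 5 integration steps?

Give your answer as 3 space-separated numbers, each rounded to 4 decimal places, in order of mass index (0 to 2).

Answer: 2.3233 8.4904 14.1867

Derivation:
Step 0: x=[6.0000 9.0000 10.0000] v=[0.0000 0.0000 0.0000]
Step 1: x=[5.7500 8.5000 10.7500] v=[-0.5000 -1.0000 1.5000]
Step 2: x=[5.1875 7.8750 11.9375] v=[-1.1250 -1.2500 2.3750]
Step 3: x=[4.2969 7.5938 13.1094] v=[-1.7813 -0.5625 2.3438]
Step 4: x=[3.2305 7.8673 13.9024] v=[-2.1329 0.5469 1.5860]
Step 5: x=[2.3233 8.4904 14.1867] v=[-1.8145 1.2461 0.5685]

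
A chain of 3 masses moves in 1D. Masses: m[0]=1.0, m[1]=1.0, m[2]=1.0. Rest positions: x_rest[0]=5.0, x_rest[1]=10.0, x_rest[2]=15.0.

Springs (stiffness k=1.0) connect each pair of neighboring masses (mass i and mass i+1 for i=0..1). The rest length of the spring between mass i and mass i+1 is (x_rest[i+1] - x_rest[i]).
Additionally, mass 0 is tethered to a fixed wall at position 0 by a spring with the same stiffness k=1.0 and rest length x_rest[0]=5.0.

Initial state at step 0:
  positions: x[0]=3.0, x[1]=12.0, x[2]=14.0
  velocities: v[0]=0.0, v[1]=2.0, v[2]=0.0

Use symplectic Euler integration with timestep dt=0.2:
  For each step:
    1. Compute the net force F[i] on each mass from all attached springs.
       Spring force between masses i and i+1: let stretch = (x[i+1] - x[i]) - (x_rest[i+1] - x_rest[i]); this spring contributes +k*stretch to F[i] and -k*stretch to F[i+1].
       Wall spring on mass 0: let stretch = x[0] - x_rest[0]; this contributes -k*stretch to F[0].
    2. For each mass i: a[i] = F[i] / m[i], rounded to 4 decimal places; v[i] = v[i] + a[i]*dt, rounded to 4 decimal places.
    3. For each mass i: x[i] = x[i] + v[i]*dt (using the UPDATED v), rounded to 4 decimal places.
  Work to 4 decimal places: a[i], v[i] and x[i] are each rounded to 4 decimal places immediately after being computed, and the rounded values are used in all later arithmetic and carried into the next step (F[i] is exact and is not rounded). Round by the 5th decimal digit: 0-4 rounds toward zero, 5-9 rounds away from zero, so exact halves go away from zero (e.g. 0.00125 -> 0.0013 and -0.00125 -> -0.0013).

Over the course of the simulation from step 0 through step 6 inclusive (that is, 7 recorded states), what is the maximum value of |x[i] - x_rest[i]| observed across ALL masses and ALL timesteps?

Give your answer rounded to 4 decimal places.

Step 0: x=[3.0000 12.0000 14.0000] v=[0.0000 2.0000 0.0000]
Step 1: x=[3.2400 12.1200 14.1200] v=[1.2000 0.6000 0.6000]
Step 2: x=[3.7056 11.9648 14.3600] v=[2.3280 -0.7760 1.2000]
Step 3: x=[4.3533 11.5750 14.7042] v=[3.2387 -1.9488 1.7210]
Step 4: x=[5.1158 11.0215 15.1232] v=[3.8124 -2.7673 2.0952]
Step 5: x=[5.9099 10.3959 15.5782] v=[3.9704 -3.1281 2.2749]
Step 6: x=[6.6470 9.7981 16.0259] v=[3.6856 -2.9888 2.2384]
Max displacement = 2.1200

Answer: 2.1200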